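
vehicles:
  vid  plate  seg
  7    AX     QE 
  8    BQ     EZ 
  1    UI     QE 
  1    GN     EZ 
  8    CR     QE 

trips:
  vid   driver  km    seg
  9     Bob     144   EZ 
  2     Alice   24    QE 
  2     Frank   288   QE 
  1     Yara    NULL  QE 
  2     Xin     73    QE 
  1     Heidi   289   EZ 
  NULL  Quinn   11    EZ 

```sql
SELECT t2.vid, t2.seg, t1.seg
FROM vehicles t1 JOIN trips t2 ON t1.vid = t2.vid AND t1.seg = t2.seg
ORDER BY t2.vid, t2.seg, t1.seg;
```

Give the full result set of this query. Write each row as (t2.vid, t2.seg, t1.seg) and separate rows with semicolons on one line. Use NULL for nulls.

(1, EZ, EZ); (1, QE, QE)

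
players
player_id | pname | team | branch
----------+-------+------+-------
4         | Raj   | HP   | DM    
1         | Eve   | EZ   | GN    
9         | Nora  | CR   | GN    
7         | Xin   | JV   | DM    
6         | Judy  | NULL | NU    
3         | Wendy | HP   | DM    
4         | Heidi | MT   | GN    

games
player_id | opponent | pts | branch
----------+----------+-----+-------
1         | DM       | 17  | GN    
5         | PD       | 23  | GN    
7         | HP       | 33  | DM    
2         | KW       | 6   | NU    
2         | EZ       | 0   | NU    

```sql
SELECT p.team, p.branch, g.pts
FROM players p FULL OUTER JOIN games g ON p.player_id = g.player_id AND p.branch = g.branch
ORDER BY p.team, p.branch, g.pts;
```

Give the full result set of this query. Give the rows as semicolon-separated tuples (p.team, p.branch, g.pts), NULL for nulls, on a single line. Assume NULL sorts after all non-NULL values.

(CR, GN, NULL); (EZ, GN, 17); (HP, DM, NULL); (HP, DM, NULL); (JV, DM, 33); (MT, GN, NULL); (NULL, NU, NULL); (NULL, NULL, 0); (NULL, NULL, 6); (NULL, NULL, 23)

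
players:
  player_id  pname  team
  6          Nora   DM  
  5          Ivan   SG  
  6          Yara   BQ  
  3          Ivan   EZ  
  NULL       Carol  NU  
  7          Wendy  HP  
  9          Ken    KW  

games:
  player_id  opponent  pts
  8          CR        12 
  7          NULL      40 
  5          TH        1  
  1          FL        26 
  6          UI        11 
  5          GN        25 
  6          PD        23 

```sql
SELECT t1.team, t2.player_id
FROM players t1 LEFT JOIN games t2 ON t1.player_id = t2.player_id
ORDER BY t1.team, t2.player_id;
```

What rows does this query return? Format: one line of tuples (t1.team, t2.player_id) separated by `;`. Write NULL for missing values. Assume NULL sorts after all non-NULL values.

(BQ, 6); (BQ, 6); (DM, 6); (DM, 6); (EZ, NULL); (HP, 7); (KW, NULL); (NU, NULL); (SG, 5); (SG, 5)

LEFT JOIN keeps every row from `players`; unmatched rows get NULL for `games`'s columns.
Matching on t1.player_id = t2.player_id. A NULL in a compared column never satisfies the condition.
- t1 row (player_id=6): matches 2 t2 row(s) → 2 output row(s).
- t1 row (player_id=5): matches 2 t2 row(s) → 2 output row(s).
- t1 row (player_id=6): matches 2 t2 row(s) → 2 output row(s).
- t1 row (player_id=3): no match → kept, t2 columns NULL.
- t1 row (player_id=NULL): no match → kept, t2 columns NULL.
- t1 row (player_id=7): matches 1 t2 row(s) → 1 output row(s).
- t1 row (player_id=9): no match → kept, t2 columns NULL.
After projecting and ordering:
t1.team | t2.player_id
BQ | 6
BQ | 6
DM | 6
DM | 6
EZ | NULL
HP | 7
KW | NULL
NU | NULL
SG | 5
SG | 5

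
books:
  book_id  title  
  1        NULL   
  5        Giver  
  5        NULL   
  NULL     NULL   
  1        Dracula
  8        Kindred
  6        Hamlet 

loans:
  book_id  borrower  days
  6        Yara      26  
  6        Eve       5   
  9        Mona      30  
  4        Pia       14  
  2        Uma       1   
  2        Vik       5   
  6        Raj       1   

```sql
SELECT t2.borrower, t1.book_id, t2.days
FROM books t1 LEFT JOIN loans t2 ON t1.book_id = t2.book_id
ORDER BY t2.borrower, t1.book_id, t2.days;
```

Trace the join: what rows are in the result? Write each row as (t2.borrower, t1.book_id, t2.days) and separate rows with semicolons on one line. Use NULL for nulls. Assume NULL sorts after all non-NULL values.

LEFT JOIN keeps every row from `books`; unmatched rows get NULL for `loans`'s columns.
Matching on t1.book_id = t2.book_id. A NULL in a compared column never satisfies the condition.
- t1[0] book_id=1 → no match; kept with NULLs on the t2 side.
- t1[1] book_id=5 → no match; kept with NULLs on the t2 side.
- t1[2] book_id=5 → no match; kept with NULLs on the t2 side.
- t1[3] book_id=NULL → no match; kept with NULLs on the t2 side.
- t1[4] book_id=1 → no match; kept with NULLs on the t2 side.
- t1[5] book_id=8 → no match; kept with NULLs on the t2 side.
- t1[6] book_id=6 → 3 match(es) in t2 → 3 row(s).
After projecting and ordering:
t2.borrower | t1.book_id | t2.days
Eve | 6 | 5
Raj | 6 | 1
Yara | 6 | 26
NULL | 1 | NULL
NULL | 1 | NULL
NULL | 5 | NULL
NULL | 5 | NULL
NULL | 8 | NULL
NULL | NULL | NULL

(Eve, 6, 5); (Raj, 6, 1); (Yara, 6, 26); (NULL, 1, NULL); (NULL, 1, NULL); (NULL, 5, NULL); (NULL, 5, NULL); (NULL, 8, NULL); (NULL, NULL, NULL)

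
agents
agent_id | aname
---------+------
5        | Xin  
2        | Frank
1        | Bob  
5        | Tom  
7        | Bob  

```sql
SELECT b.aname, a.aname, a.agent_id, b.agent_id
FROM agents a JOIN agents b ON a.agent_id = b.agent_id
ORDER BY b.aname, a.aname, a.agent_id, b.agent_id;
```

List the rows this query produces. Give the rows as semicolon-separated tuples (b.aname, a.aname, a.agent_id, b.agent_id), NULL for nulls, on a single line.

(Bob, Bob, 1, 1); (Bob, Bob, 7, 7); (Frank, Frank, 2, 2); (Tom, Tom, 5, 5); (Tom, Xin, 5, 5); (Xin, Tom, 5, 5); (Xin, Xin, 5, 5)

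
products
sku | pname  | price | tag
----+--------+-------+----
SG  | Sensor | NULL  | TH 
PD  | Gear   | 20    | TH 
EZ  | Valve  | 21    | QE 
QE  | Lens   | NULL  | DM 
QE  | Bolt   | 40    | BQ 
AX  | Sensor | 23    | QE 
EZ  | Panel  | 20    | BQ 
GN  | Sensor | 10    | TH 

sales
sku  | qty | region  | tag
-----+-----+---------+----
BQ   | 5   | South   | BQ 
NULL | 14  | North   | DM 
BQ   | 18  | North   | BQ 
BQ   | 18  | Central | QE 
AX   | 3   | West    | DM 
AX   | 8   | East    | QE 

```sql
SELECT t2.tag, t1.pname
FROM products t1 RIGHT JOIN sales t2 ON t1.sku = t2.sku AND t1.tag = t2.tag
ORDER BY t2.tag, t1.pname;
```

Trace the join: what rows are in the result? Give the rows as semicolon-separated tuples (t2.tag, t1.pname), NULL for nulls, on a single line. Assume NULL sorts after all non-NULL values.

RIGHT JOIN keeps every row from `sales`; unmatched rows get NULL for `products`'s columns.
Matching on t1.sku = t2.sku AND t1.tag = t2.tag. A NULL in a compared column never satisfies the condition.
Matched pairs: 1; unmatched t2 rows kept: 5.

(BQ, NULL); (BQ, NULL); (DM, NULL); (DM, NULL); (QE, Sensor); (QE, NULL)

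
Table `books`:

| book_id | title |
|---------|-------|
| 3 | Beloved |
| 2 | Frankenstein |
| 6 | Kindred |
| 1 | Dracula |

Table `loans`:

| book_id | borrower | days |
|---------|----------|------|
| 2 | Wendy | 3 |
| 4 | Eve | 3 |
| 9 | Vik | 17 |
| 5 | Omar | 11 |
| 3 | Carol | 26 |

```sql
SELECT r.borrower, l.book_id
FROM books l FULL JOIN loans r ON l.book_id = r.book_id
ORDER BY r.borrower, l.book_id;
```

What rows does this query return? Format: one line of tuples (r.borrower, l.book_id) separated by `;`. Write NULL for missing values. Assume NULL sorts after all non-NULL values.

FULL OUTER JOIN keeps every row from both sides; unmatched rows get NULL for the other side's columns.
Matching on l.book_id = r.book_id.
- l[0] book_id=3 → 1 match(es) in r → 1 row(s).
- l[1] book_id=2 → 1 match(es) in r → 1 row(s).
- l[2] book_id=6 → no match; kept with NULLs on the r side.
- l[3] book_id=1 → no match; kept with NULLs on the r side.
- plus 3 unmatched r row(s), each kept with NULL l columns.
After projecting and ordering:
r.borrower | l.book_id
Carol | 3
Eve | NULL
Omar | NULL
Vik | NULL
Wendy | 2
NULL | 1
NULL | 6

(Carol, 3); (Eve, NULL); (Omar, NULL); (Vik, NULL); (Wendy, 2); (NULL, 1); (NULL, 6)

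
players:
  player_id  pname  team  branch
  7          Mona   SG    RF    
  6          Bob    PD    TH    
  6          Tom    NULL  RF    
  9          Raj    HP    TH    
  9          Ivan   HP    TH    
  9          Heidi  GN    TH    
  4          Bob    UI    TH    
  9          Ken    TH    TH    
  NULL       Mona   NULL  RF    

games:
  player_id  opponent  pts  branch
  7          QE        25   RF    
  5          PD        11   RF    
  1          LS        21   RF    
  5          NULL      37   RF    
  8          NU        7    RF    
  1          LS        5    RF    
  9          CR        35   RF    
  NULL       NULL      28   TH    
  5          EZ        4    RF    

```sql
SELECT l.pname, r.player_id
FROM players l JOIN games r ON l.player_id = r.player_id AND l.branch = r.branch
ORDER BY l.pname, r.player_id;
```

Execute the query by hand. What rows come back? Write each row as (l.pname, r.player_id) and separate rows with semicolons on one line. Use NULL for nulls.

INNER JOIN keeps only pairs where the ON condition holds.
Matching on l.player_id = r.player_id AND l.branch = r.branch. A NULL in a compared column never satisfies the condition.
Matched pairs: 1.

(Mona, 7)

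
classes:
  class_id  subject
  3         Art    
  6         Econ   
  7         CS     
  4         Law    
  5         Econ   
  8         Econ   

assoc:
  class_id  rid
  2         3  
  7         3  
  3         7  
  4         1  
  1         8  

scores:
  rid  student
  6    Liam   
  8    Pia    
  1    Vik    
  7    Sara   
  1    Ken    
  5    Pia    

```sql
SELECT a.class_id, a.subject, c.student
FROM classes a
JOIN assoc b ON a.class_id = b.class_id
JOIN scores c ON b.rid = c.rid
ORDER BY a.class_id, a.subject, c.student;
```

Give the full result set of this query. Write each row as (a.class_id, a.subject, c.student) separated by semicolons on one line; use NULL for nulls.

(3, Art, Sara); (4, Law, Ken); (4, Law, Vik)

Joins associate left-to-right: classes INNER JOIN assoc on class_id gives 3 intermediate row(s).
Then INNER JOIN `scores c` on rid: keep only rows whose b.rid appears in c.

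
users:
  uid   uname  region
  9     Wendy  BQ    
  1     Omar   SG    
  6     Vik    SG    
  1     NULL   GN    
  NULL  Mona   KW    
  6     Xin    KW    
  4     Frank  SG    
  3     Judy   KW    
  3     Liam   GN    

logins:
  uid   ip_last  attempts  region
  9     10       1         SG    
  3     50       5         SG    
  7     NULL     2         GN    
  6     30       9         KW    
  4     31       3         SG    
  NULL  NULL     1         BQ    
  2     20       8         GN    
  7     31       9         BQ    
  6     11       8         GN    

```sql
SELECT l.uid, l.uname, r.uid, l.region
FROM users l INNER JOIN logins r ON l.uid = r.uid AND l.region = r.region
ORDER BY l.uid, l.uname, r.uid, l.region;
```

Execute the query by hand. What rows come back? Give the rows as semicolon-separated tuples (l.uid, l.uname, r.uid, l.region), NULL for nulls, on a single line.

INNER JOIN keeps only pairs where the ON condition holds.
Matching on l.uid = r.uid AND l.region = r.region. A NULL in a compared column never satisfies the condition.
Matched pairs: 2.

(4, Frank, 4, SG); (6, Xin, 6, KW)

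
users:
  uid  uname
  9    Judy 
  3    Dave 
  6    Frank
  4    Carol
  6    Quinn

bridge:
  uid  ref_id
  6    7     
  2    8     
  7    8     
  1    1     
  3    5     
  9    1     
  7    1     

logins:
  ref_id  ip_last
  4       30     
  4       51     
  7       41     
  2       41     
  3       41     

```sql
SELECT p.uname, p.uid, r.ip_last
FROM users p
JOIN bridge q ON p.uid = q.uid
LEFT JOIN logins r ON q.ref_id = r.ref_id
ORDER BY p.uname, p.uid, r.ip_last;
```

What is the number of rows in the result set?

4

Step 1 — p INNER JOIN q on uid → 4 row(s).
Then LEFT JOIN `logins r` on ref_id: each of those 4 rows is kept; rows whose q.ref_id has no match in r get NULL for r's columns.
Result: 4 row(s).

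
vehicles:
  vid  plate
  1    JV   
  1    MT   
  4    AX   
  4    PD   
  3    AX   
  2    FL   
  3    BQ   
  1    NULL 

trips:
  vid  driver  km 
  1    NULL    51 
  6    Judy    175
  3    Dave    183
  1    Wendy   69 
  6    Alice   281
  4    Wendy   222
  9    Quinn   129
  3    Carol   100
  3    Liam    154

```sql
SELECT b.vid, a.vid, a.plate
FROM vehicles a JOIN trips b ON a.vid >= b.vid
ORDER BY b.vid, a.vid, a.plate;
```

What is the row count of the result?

INNER JOIN keeps only pairs where the ON condition holds.
Matching on a.vid >= b.vid.
- a (vid=1) pairs with 2 row(s) of b.
- a (vid=1) pairs with 2 row(s) of b.
- a (vid=4) pairs with 6 row(s) of b.
- a (vid=4) pairs with 6 row(s) of b.
- a (vid=3) pairs with 5 row(s) of b.
- a (vid=2) pairs with 2 row(s) of b.
- a (vid=3) pairs with 5 row(s) of b.
- a (vid=1) pairs with 2 row(s) of b.
Total: 30 rows.

30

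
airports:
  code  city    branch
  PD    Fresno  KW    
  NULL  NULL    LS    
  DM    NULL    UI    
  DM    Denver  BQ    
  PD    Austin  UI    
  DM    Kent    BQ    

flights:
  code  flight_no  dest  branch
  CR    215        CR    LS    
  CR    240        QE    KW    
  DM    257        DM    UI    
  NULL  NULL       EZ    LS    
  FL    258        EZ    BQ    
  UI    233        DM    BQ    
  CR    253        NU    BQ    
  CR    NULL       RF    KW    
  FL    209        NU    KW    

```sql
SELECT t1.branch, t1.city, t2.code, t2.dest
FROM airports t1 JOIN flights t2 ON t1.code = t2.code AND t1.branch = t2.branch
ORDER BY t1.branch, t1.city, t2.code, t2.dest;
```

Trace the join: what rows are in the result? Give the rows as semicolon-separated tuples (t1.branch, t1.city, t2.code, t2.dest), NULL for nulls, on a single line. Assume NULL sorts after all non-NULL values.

INNER JOIN keeps only pairs where the ON condition holds.
Matching on t1.code = t2.code AND t1.branch = t2.branch. A NULL in a compared column never satisfies the condition.
- t1[0] code=PD, branch=KW → no match; dropped.
- t1[1] code=NULL, branch=LS → no match; dropped.
- t1[2] code=DM, branch=UI → 1 match(es) in t2 → 1 row(s).
- t1[3] code=DM, branch=BQ → no match; dropped.
- t1[4] code=PD, branch=UI → no match; dropped.
- t1[5] code=DM, branch=BQ → no match; dropped.
After projecting and ordering:
t1.branch | t1.city | t2.code | t2.dest
UI | NULL | DM | DM

(UI, NULL, DM, DM)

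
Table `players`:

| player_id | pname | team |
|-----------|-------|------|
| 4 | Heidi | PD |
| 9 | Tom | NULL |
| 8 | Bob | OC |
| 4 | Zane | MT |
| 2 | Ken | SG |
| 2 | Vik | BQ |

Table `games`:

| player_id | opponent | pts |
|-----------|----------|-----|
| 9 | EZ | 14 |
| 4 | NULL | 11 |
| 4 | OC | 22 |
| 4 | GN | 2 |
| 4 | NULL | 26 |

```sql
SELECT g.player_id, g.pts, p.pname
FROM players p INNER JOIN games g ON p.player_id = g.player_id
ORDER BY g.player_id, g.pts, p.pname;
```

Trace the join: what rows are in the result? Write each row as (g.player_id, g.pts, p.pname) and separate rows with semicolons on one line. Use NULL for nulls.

(4, 2, Heidi); (4, 2, Zane); (4, 11, Heidi); (4, 11, Zane); (4, 22, Heidi); (4, 22, Zane); (4, 26, Heidi); (4, 26, Zane); (9, 14, Tom)

INNER JOIN keeps only pairs where the ON condition holds.
Matching on p.player_id = g.player_id.
- p row (player_id=4): matches 4 g row(s) → 4 output row(s).
- p row (player_id=9): matches 1 g row(s) → 1 output row(s).
- p row (player_id=8): no match → dropped.
- p row (player_id=4): matches 4 g row(s) → 4 output row(s).
- p row (player_id=2): no match → dropped.
- p row (player_id=2): no match → dropped.
After projecting and ordering:
g.player_id | g.pts | p.pname
4 | 2 | Heidi
4 | 2 | Zane
4 | 11 | Heidi
4 | 11 | Zane
4 | 22 | Heidi
4 | 22 | Zane
4 | 26 | Heidi
4 | 26 | Zane
9 | 14 | Tom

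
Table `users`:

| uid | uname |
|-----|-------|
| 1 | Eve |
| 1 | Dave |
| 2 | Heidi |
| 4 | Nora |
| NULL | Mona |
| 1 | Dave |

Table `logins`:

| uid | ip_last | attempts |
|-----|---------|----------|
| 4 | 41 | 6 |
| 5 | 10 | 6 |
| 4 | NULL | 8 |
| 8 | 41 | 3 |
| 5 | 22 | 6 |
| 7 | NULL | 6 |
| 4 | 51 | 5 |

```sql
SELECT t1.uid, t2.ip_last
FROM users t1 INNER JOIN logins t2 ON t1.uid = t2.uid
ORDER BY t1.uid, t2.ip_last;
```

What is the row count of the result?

3

INNER JOIN keeps only pairs where the ON condition holds.
Matching on t1.uid = t2.uid. A NULL in a compared column never satisfies the condition.
Matched pairs: 3.
Total: 3 rows.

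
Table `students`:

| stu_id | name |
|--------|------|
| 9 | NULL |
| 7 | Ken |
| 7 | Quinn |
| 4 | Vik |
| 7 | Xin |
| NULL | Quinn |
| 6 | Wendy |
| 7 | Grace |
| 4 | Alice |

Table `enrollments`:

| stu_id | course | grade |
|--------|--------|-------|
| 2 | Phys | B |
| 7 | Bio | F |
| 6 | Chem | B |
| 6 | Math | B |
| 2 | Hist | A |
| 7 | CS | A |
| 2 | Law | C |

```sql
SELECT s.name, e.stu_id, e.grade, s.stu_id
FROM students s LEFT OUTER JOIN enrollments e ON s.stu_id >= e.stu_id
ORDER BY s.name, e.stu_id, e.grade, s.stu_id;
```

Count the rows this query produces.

LEFT JOIN keeps every row from `students`; unmatched rows get NULL for `enrollments`'s columns.
Matching on s.stu_id >= e.stu_id. A NULL in a compared column never satisfies the condition.
Matched pairs: 46; unmatched s rows kept: 1.
Total: 46 matched + 1 padded = 47 rows.

47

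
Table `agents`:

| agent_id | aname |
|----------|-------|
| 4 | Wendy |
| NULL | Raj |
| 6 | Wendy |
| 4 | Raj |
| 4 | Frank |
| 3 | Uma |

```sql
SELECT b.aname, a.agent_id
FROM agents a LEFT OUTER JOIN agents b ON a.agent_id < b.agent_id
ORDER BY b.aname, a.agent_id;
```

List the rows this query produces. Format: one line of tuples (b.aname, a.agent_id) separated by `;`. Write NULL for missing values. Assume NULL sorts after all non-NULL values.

(Frank, 3); (Raj, 3); (Wendy, 3); (Wendy, 3); (Wendy, 4); (Wendy, 4); (Wendy, 4); (NULL, 6); (NULL, NULL)

LEFT JOIN keeps every row from `agents a`; unmatched rows get NULL for `agents b`'s columns.
Matching on a.agent_id < b.agent_id. A NULL in a compared column never satisfies the condition.
- a row (agent_id=4): matches 1 b row(s) → 1 output row(s).
- a row (agent_id=NULL): no match → kept, b columns NULL.
- a row (agent_id=6): no match → kept, b columns NULL.
- a row (agent_id=4): matches 1 b row(s) → 1 output row(s).
- a row (agent_id=4): matches 1 b row(s) → 1 output row(s).
- a row (agent_id=3): matches 4 b row(s) → 4 output row(s).
After projecting and ordering:
b.aname | a.agent_id
Frank | 3
Raj | 3
Wendy | 3
Wendy | 3
Wendy | 4
Wendy | 4
Wendy | 4
NULL | 6
NULL | NULL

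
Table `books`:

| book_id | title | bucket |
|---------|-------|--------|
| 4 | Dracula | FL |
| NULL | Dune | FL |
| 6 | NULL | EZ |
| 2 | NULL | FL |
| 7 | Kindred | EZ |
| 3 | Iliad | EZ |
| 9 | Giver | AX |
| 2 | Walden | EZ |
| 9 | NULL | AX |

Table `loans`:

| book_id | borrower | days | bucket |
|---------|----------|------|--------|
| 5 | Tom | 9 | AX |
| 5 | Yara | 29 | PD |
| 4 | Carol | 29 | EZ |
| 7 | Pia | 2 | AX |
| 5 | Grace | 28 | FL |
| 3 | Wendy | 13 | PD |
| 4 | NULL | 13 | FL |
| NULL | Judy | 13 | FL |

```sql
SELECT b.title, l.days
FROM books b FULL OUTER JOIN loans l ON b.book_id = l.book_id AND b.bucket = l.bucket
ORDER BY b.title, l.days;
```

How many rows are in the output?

FULL OUTER JOIN keeps every row from both sides; unmatched rows get NULL for the other side's columns.
Matching on b.book_id = l.book_id AND b.bucket = l.bucket. A NULL in a compared column never satisfies the condition.
- b row (book_id=4, bucket=FL): matches 1 l row(s) → 1 output row(s).
- b row (book_id=NULL, bucket=FL): no match → kept, l columns NULL.
- b row (book_id=6, bucket=EZ): no match → kept, l columns NULL.
- b row (book_id=2, bucket=FL): no match → kept, l columns NULL.
- b row (book_id=7, bucket=EZ): no match → kept, l columns NULL.
- b row (book_id=3, bucket=EZ): no match → kept, l columns NULL.
- b row (book_id=9, bucket=AX): no match → kept, l columns NULL.
- b row (book_id=2, bucket=EZ): no match → kept, l columns NULL.
- b row (book_id=9, bucket=AX): no match → kept, l columns NULL.
- 7 l row(s) had no b match → kept, b columns NULL.
Total: 1 matched + 15 padded = 16 rows.

16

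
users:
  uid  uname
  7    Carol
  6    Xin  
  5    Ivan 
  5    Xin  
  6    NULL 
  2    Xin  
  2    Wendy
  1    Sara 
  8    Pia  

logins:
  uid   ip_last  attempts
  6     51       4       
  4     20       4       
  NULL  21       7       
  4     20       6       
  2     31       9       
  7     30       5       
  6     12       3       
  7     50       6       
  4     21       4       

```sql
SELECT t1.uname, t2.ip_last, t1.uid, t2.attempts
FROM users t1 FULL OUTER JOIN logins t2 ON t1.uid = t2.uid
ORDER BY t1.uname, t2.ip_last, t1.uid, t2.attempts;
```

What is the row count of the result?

16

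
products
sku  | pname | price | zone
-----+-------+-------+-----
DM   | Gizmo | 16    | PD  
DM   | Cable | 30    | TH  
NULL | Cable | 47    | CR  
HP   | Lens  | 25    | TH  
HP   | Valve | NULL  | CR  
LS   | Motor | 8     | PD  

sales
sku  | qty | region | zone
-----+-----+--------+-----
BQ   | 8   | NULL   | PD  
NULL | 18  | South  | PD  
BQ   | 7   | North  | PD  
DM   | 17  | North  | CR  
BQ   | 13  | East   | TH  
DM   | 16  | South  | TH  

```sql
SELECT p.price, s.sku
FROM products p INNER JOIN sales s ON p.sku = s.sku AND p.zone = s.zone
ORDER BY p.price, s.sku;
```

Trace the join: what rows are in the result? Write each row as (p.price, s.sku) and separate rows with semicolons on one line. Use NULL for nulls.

(30, DM)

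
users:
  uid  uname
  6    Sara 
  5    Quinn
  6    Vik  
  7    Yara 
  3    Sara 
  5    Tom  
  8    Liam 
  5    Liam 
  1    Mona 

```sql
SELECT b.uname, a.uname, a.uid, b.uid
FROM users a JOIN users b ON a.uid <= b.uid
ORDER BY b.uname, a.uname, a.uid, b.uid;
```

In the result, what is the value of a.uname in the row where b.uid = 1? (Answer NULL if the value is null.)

INNER JOIN keeps only pairs where the ON condition holds.
Matching on a.uid <= b.uid.
- a (uid=6) pairs with 4 row(s) of b.
- a (uid=5) pairs with 7 row(s) of b.
- a (uid=6) pairs with 4 row(s) of b.
- a (uid=7) pairs with 2 row(s) of b.
- a (uid=3) pairs with 8 row(s) of b.
- a (uid=5) pairs with 7 row(s) of b.
- a (uid=8) pairs with 1 row(s) of b.
- a (uid=5) pairs with 7 row(s) of b.
- a (uid=1) pairs with 9 row(s) of b.

Mona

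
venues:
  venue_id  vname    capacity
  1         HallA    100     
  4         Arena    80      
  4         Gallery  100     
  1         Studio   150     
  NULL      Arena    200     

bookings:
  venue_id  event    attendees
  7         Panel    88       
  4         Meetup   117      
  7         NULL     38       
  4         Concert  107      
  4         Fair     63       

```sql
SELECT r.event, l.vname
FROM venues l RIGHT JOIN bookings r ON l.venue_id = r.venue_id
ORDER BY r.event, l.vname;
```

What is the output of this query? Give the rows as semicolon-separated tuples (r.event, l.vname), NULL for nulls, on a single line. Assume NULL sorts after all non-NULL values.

RIGHT JOIN keeps every row from `bookings`; unmatched rows get NULL for `venues`'s columns.
Matching on l.venue_id = r.venue_id. A NULL in a compared column never satisfies the condition.
- l[0] venue_id=1 → no match.
- l[1] venue_id=4 → 3 match(es) in r → 3 row(s).
- l[2] venue_id=4 → 3 match(es) in r → 3 row(s).
- l[3] venue_id=1 → no match.
- l[4] venue_id=NULL → no match.
- plus 2 unmatched r row(s), each kept with NULL l columns.
After projecting and ordering:
r.event | l.vname
Concert | Arena
Concert | Gallery
Fair | Arena
Fair | Gallery
Meetup | Arena
Meetup | Gallery
Panel | NULL
NULL | NULL

(Concert, Arena); (Concert, Gallery); (Fair, Arena); (Fair, Gallery); (Meetup, Arena); (Meetup, Gallery); (Panel, NULL); (NULL, NULL)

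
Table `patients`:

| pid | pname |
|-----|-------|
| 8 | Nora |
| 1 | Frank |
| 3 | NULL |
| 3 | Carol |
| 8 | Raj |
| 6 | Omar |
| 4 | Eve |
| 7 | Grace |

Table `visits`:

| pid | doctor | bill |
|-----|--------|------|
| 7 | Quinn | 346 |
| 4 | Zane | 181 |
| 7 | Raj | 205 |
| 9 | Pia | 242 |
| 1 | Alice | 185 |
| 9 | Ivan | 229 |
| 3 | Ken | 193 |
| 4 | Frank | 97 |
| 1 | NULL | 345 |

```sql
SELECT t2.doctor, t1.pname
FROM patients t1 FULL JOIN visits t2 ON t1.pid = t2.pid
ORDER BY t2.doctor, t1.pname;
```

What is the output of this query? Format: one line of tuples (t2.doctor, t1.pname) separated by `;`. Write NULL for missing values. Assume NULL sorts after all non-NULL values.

FULL OUTER JOIN keeps every row from both sides; unmatched rows get NULL for the other side's columns.
Matching on t1.pid = t2.pid.
Matched pairs: 8; unmatched t1 rows kept: 3; unmatched t2 rows kept: 2.

(Alice, Frank); (Frank, Eve); (Ivan, NULL); (Ken, Carol); (Ken, NULL); (Pia, NULL); (Quinn, Grace); (Raj, Grace); (Zane, Eve); (NULL, Frank); (NULL, Nora); (NULL, Omar); (NULL, Raj)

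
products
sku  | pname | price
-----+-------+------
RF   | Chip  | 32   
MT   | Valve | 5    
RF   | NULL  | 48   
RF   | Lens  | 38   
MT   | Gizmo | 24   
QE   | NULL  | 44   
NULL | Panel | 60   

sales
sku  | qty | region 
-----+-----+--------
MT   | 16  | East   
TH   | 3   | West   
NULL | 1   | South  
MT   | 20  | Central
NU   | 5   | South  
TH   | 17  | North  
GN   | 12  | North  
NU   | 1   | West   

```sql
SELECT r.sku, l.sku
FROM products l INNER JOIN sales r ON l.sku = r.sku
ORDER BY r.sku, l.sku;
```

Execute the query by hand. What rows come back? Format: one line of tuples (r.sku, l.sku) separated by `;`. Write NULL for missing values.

(MT, MT); (MT, MT); (MT, MT); (MT, MT)

INNER JOIN keeps only pairs where the ON condition holds.
Matching on l.sku = r.sku. A NULL in a compared column never satisfies the condition.
- l (sku=RF) has no partner → excluded.
- l (sku=MT) pairs with 2 row(s) of r.
- l (sku=RF) has no partner → excluded.
- l (sku=RF) has no partner → excluded.
- l (sku=MT) pairs with 2 row(s) of r.
- l (sku=QE) has no partner → excluded.
- l (sku=NULL) has no partner → excluded.
After projecting and ordering:
r.sku | l.sku
MT | MT
MT | MT
MT | MT
MT | MT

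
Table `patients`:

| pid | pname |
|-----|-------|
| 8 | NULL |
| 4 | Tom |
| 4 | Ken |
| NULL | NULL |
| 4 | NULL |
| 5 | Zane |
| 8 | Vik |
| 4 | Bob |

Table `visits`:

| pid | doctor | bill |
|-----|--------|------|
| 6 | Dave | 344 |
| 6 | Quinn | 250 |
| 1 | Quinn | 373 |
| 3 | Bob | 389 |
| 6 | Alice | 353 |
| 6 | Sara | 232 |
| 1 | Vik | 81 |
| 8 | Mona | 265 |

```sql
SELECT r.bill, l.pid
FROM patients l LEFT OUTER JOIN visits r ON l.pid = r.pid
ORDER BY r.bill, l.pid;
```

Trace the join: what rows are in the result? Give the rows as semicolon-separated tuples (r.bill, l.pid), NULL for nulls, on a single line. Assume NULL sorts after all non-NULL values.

(265, 8); (265, 8); (NULL, 4); (NULL, 4); (NULL, 4); (NULL, 4); (NULL, 5); (NULL, NULL)

LEFT JOIN keeps every row from `patients`; unmatched rows get NULL for `visits`'s columns.
Matching on l.pid = r.pid. A NULL in a compared column never satisfies the condition.
Matched pairs: 2; unmatched l rows kept: 6.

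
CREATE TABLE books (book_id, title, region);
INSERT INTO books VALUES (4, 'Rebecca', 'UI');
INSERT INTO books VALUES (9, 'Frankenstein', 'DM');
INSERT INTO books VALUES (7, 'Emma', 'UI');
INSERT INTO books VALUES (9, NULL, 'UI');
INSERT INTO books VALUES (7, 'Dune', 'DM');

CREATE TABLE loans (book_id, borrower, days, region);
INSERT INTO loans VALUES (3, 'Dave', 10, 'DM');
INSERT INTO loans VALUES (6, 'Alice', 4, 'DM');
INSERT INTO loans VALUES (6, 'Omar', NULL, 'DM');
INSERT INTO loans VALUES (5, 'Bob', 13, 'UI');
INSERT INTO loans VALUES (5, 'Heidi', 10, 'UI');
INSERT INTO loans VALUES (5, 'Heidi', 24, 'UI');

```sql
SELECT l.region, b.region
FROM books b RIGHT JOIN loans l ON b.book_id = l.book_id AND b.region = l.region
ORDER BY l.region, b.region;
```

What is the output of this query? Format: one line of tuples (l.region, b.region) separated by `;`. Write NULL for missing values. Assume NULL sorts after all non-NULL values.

(DM, NULL); (DM, NULL); (DM, NULL); (UI, NULL); (UI, NULL); (UI, NULL)

RIGHT JOIN keeps every row from `loans`; unmatched rows get NULL for `books`'s columns.
Matching on b.book_id = l.book_id AND b.region = l.region.
Matched pairs: 0; unmatched l rows kept: 6.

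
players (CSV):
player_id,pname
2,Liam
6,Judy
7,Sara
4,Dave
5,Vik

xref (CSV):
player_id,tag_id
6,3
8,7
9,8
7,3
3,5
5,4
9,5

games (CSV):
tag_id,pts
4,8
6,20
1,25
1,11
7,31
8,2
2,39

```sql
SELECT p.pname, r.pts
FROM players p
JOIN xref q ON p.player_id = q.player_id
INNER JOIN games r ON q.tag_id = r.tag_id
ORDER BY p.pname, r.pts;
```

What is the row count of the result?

1

Joins associate left-to-right: players INNER JOIN xref on player_id gives 3 intermediate row(s).
Then INNER JOIN `games r` on tag_id: keep only rows whose q.tag_id appears in r.
Result: 1 row(s).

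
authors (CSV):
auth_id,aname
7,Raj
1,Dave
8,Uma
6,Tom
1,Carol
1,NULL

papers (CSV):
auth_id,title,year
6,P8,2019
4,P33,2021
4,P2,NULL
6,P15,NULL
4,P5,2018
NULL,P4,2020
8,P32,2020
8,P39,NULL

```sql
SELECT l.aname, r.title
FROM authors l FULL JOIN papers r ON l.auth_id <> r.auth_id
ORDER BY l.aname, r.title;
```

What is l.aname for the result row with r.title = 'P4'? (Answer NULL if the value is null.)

NULL

FULL OUTER JOIN keeps every row from both sides; unmatched rows get NULL for the other side's columns.
Matching on l.auth_id <> r.auth_id. A NULL in a compared column never satisfies the condition.
Matched pairs: 38; unmatched l rows kept: 0; unmatched r rows kept: 1.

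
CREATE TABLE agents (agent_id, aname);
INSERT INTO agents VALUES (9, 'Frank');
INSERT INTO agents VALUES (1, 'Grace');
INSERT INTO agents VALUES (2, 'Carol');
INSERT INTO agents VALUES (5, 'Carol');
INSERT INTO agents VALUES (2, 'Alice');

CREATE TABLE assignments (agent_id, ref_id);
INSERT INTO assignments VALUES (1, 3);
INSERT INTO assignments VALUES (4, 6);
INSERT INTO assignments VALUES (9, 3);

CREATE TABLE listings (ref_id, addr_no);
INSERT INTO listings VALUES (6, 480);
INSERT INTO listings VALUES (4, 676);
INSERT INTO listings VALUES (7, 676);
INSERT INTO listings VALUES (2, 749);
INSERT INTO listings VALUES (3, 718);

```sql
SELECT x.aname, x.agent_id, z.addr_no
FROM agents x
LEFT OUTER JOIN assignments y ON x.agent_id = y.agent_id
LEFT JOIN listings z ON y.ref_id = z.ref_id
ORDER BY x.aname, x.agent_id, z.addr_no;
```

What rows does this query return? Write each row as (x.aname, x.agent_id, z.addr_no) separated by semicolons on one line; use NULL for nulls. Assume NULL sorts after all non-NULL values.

(Alice, 2, NULL); (Carol, 2, NULL); (Carol, 5, NULL); (Frank, 9, 718); (Grace, 1, 718)

Step 1 — x LEFT JOIN y on agent_id → 5 row(s).
Then LEFT JOIN `listings z` on ref_id: each of those 5 rows is kept; rows whose y.ref_id has no match in z get NULL for z's columns.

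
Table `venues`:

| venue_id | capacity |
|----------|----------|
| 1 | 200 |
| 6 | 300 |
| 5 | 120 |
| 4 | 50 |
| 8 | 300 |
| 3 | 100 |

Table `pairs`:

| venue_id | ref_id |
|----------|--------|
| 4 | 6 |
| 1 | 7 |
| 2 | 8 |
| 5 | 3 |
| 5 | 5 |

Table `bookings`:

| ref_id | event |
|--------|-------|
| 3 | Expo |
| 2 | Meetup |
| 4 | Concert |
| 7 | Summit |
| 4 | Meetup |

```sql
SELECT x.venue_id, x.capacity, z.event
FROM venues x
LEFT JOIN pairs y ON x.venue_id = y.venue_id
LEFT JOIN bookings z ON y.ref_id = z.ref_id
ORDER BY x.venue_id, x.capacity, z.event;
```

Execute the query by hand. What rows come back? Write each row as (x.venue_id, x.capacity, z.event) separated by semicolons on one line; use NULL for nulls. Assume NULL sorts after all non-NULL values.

(1, 200, Summit); (3, 100, NULL); (4, 50, NULL); (5, 120, Expo); (5, 120, NULL); (6, 300, NULL); (8, 300, NULL)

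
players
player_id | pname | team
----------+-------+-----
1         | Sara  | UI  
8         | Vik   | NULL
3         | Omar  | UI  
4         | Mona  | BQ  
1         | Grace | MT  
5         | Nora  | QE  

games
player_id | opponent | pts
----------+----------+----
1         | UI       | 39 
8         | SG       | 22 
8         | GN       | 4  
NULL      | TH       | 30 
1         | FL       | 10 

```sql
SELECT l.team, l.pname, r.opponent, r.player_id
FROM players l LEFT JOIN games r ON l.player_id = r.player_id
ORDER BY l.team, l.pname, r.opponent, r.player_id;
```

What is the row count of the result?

9

LEFT JOIN keeps every row from `players`; unmatched rows get NULL for `games`'s columns.
Matching on l.player_id = r.player_id. A NULL in a compared column never satisfies the condition.
- l (player_id=1) pairs with 2 row(s) of r.
- l (player_id=8) pairs with 2 row(s) of r.
- l (player_id=3) has no partner → padded with NULL.
- l (player_id=4) has no partner → padded with NULL.
- l (player_id=1) pairs with 2 row(s) of r.
- l (player_id=5) has no partner → padded with NULL.
Total: 6 matched + 3 padded = 9 rows.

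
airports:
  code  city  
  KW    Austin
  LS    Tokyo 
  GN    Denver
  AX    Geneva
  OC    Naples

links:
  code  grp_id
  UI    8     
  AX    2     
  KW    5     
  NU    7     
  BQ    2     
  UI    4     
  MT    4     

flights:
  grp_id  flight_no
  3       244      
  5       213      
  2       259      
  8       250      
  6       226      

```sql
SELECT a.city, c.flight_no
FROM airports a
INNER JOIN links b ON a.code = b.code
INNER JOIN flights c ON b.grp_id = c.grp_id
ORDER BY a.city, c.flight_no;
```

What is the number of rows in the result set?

Step 1 — a INNER JOIN b on code → 2 row(s).
Then INNER JOIN `flights c` on grp_id: keep only rows whose b.grp_id appears in c.
Result: 2 row(s).

2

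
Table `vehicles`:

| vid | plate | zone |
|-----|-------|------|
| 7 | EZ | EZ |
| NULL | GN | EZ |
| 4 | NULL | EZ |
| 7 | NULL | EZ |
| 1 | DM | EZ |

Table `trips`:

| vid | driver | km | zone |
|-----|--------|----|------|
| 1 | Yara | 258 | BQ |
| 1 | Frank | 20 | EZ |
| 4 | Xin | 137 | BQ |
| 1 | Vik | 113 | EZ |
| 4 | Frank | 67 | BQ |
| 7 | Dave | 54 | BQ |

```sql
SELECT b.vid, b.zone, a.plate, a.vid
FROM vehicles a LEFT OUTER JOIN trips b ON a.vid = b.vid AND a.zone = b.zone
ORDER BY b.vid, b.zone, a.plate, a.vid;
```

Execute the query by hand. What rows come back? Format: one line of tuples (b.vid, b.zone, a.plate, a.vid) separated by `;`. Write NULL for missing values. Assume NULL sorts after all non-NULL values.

LEFT JOIN keeps every row from `vehicles`; unmatched rows get NULL for `trips`'s columns.
Matching on a.vid = b.vid AND a.zone = b.zone. A NULL in a compared column never satisfies the condition.
- a row (vid=7, zone=EZ): no match → kept, b columns NULL.
- a row (vid=NULL, zone=EZ): no match → kept, b columns NULL.
- a row (vid=4, zone=EZ): no match → kept, b columns NULL.
- a row (vid=7, zone=EZ): no match → kept, b columns NULL.
- a row (vid=1, zone=EZ): matches 2 b row(s) → 2 output row(s).
After projecting and ordering:
b.vid | b.zone | a.plate | a.vid
1 | EZ | DM | 1
1 | EZ | DM | 1
NULL | NULL | EZ | 7
NULL | NULL | GN | NULL
NULL | NULL | NULL | 4
NULL | NULL | NULL | 7

(1, EZ, DM, 1); (1, EZ, DM, 1); (NULL, NULL, EZ, 7); (NULL, NULL, GN, NULL); (NULL, NULL, NULL, 4); (NULL, NULL, NULL, 7)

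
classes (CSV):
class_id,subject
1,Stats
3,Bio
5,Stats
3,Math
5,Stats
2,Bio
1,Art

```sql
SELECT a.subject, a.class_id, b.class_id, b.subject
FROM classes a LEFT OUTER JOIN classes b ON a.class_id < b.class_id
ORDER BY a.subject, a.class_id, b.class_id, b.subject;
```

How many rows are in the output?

LEFT JOIN keeps every row from `classes a`; unmatched rows get NULL for `classes b`'s columns.
Matching on a.class_id < b.class_id.
- a[0] class_id=1 → 5 match(es) in b → 5 row(s).
- a[1] class_id=3 → 2 match(es) in b → 2 row(s).
- a[2] class_id=5 → no match; kept with NULLs on the b side.
- a[3] class_id=3 → 2 match(es) in b → 2 row(s).
- a[4] class_id=5 → no match; kept with NULLs on the b side.
- a[5] class_id=2 → 4 match(es) in b → 4 row(s).
- a[6] class_id=1 → 5 match(es) in b → 5 row(s).
Total: 18 matched + 2 padded = 20 rows.

20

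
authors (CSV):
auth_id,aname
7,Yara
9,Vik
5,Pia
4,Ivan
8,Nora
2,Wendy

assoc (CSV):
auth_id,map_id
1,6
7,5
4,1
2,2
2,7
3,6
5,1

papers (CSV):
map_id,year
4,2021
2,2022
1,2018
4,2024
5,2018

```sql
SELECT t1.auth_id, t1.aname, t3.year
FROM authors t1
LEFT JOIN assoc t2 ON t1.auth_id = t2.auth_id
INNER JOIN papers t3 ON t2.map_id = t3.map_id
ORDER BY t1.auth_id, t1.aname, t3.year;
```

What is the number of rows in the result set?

Evaluate left to right. First `authors t1 LEFT JOIN assoc t2` on auth_id: 7 row(s).
Then INNER JOIN `papers t3` on map_id: keep only rows whose t2.map_id appears in t3.
Result: 4 row(s).

4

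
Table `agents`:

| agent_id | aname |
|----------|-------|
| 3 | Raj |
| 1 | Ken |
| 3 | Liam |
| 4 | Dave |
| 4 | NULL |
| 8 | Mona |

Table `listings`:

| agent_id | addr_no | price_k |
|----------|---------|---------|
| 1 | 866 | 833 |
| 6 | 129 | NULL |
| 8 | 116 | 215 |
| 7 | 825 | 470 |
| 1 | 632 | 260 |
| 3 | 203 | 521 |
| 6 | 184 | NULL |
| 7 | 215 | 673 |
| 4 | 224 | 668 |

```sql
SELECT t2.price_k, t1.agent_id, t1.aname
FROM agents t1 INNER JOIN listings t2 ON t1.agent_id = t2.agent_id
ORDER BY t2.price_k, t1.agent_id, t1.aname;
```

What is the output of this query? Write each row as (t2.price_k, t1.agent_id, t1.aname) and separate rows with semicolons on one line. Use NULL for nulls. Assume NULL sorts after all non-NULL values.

(215, 8, Mona); (260, 1, Ken); (521, 3, Liam); (521, 3, Raj); (668, 4, Dave); (668, 4, NULL); (833, 1, Ken)

INNER JOIN keeps only pairs where the ON condition holds.
Matching on t1.agent_id = t2.agent_id.
Matched pairs: 7.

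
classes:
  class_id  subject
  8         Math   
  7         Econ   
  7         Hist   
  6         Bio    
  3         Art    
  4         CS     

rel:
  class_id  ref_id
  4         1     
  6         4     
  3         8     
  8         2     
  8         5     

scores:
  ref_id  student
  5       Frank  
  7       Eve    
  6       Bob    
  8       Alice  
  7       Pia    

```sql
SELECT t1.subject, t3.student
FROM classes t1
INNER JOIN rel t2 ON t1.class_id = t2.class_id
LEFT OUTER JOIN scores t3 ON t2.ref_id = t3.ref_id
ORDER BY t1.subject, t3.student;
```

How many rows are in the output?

5

Joins associate left-to-right: classes INNER JOIN rel on class_id gives 5 intermediate row(s).
Then LEFT JOIN `scores t3` on ref_id: each of those 5 rows is kept; rows whose t2.ref_id has no match in t3 get NULL for t3's columns.
Result: 5 row(s).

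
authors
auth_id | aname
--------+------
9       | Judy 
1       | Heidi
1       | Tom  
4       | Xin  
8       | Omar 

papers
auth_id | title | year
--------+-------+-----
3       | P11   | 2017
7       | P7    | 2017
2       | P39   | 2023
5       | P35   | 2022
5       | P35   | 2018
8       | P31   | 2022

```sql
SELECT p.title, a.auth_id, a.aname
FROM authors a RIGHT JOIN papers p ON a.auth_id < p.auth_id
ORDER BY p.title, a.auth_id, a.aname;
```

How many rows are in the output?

RIGHT JOIN keeps every row from `papers`; unmatched rows get NULL for `authors`'s columns.
Matching on a.auth_id < p.auth_id.
Matched pairs: 16; unmatched p rows kept: 0.
Total: 16 rows.

16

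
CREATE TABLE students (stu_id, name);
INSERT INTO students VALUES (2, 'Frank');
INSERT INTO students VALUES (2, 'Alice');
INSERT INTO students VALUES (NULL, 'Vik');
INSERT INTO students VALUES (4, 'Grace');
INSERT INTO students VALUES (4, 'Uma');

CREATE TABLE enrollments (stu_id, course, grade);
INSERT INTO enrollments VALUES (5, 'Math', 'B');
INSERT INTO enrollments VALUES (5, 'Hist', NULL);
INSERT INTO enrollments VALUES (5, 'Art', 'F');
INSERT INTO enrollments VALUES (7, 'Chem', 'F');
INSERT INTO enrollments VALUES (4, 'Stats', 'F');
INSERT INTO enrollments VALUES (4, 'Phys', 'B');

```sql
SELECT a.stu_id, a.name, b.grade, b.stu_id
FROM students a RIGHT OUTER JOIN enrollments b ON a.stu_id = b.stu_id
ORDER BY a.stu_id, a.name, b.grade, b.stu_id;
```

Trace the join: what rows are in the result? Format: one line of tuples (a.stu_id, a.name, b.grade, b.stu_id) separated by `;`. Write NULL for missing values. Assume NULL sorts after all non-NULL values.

RIGHT JOIN keeps every row from `enrollments`; unmatched rows get NULL for `students`'s columns.
Matching on a.stu_id = b.stu_id. A NULL in a compared column never satisfies the condition.
- a (stu_id=2) has no partner in b.
- a (stu_id=2) has no partner in b.
- a (stu_id=NULL) has no partner in b.
- a (stu_id=4) pairs with 2 row(s) of b.
- a (stu_id=4) pairs with 2 row(s) of b.
- 4 b row(s) had no a match → kept, a columns NULL.
After projecting and ordering:
a.stu_id | a.name | b.grade | b.stu_id
4 | Grace | B | 4
4 | Grace | F | 4
4 | Uma | B | 4
4 | Uma | F | 4
NULL | NULL | B | 5
NULL | NULL | F | 5
NULL | NULL | F | 7
NULL | NULL | NULL | 5

(4, Grace, B, 4); (4, Grace, F, 4); (4, Uma, B, 4); (4, Uma, F, 4); (NULL, NULL, B, 5); (NULL, NULL, F, 5); (NULL, NULL, F, 7); (NULL, NULL, NULL, 5)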